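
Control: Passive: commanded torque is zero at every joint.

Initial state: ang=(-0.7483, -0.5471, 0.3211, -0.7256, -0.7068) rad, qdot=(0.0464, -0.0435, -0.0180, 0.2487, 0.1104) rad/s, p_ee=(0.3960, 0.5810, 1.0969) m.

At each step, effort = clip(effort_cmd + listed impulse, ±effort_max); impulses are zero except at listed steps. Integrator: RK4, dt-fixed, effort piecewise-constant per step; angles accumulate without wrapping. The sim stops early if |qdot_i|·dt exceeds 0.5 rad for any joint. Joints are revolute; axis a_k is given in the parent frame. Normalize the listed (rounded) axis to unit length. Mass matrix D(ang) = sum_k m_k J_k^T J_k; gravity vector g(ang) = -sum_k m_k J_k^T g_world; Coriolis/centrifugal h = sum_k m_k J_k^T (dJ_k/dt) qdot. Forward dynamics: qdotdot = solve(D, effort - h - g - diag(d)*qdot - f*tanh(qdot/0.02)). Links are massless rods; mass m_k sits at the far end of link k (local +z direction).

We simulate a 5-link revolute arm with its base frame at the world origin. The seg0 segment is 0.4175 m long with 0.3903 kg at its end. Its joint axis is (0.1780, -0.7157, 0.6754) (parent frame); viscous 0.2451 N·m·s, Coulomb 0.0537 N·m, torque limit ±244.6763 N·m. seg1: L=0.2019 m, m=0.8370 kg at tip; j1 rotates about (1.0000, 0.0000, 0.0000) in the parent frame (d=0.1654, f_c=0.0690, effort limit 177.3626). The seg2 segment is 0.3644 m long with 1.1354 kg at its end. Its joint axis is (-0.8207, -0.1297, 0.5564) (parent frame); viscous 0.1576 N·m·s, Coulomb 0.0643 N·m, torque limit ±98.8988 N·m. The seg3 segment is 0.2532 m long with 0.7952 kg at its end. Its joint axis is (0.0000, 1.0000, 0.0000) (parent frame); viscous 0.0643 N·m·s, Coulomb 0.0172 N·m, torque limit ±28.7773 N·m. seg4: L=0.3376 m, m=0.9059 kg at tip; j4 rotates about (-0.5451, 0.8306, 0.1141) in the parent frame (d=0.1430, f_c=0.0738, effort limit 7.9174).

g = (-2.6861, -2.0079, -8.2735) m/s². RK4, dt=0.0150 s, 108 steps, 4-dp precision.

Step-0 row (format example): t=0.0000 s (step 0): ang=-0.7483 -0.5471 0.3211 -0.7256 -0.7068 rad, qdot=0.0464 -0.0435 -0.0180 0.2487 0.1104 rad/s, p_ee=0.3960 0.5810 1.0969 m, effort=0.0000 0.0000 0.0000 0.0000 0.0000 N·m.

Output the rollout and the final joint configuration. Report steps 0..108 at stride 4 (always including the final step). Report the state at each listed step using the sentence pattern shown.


t=0.0600 s (step 4): ang=-0.7563 -0.5552 0.3387 -0.7486 -0.7027 rad, qdot=-0.3027 -0.2682 0.5273 -1.0022 0.0177 rad/s, p_ee=0.3949 0.5845 1.0856 m, effort=0.0000 0.0000 0.0000 0.0000 0.0000 N·m.
t=0.1200 s (step 8): ang=-0.7833 -0.5850 0.3757 -0.8463 -0.7007 rad, qdot=-0.5799 -0.7852 0.6170 -2.2493 0.0804 rad/s, p_ee=0.3810 0.5813 1.0492 m, effort=0.0000 0.0000 0.0000 0.0000 0.0000 N·m.
t=0.1800 s (step 12): ang=-0.8237 -0.6569 0.4017 -1.0173 -0.6881 rad, qdot=-0.7480 -1.6723 0.1546 -3.4192 0.3689 rad/s, p_ee=0.3570 0.5696 0.9863 m, effort=0.0000 0.0000 0.0000 0.0000 0.0000 N·m.
t=0.2400 s (step 16): ang=-0.8713 -0.7910 0.3866 -1.2501 -0.6545 rad, qdot=-0.8294 -2.8408 -0.7270 -4.2557 0.7252 rad/s, p_ee=0.3268 0.5479 0.8955 m, effort=0.0000 0.0000 0.0000 0.0000 0.0000 N·m.
t=0.3000 s (step 20): ang=-0.9232 -1.0031 0.3031 -1.5131 -0.6110 rad, qdot=-0.9151 -4.2669 -2.1465 -4.3573 0.6074 rad/s, p_ee=0.2943 0.5157 0.7765 m, effort=0.0000 0.0000 0.0000 0.0000 0.0000 N·m.
t=0.3600 s (step 24): ang=-0.9865 -1.3073 0.1184 -1.7512 -0.5980 rad, qdot=-1.2845 -5.8983 -4.0780 -3.3929 -0.2510 rad/s, p_ee=0.2612 0.4750 0.6315 m, effort=0.0000 0.0000 0.0000 0.0000 0.0000 N·m.
t=0.4200 s (step 28): ang=-1.0948 -1.7133 -0.1967 -1.8912 -0.6541 rad, qdot=-2.5588 -7.6258 -6.5121 -0.9917 -1.7125 rad/s, p_ee=0.2267 0.4308 0.4696 m, effort=0.0000 0.0000 0.0000 0.0000 0.0000 N·m.
t=0.4800 s (step 32): ang=-1.3400 -2.2131 -0.6682 -1.8459 -0.7883 rad, qdot=-6.2048 -8.9000 -9.2512 2.5162 -2.2785 rad/s, p_ee=0.1925 0.3919 0.3090 m, effort=0.0000 0.0000 0.0000 0.0000 0.0000 N·m.
t=0.5400 s (step 36): ang=-1.9244 -2.7511 -1.2945 -1.6663 -0.7629 rad, qdot=-13.2136 -7.9929 -9.9998 1.1475 6.3103 rad/s, p_ee=0.1915 0.3840 0.1836 m, effort=0.0000 0.0000 0.0000 0.0000 0.0000 N·m.
t=0.6000 s (step 40): ang=-2.6903 -3.0113 -1.6192 -1.8279 -0.0764 rad, qdot=-11.4870 -1.4385 -2.6733 -3.2616 10.4099 rad/s, p_ee=0.2813 0.3889 0.0443 m, effort=0.0000 0.0000 0.0000 0.0000 0.0000 N·m.
t=0.6600 s (step 44): ang=-3.2776 -2.9799 -1.7566 -1.8546 0.1301 rad, qdot=-7.8123 2.2655 -1.9128 2.7979 -3.5554 rad/s, p_ee=0.3436 0.2941 -0.1982 m, effort=0.0000 0.0000 0.0000 0.0000 0.0000 N·m.
t=0.7200 s (step 48): ang=-3.5965 -2.7791 -1.7750 -1.4969 -0.3123 rad, qdot=-2.7551 4.0646 1.9743 8.6954 -8.8246 rad/s, p_ee=0.3184 0.1287 -0.4871 m, effort=0.0000 0.0000 0.0000 0.0000 0.0000 N·m.
t=0.7800 s (step 52): ang=-3.6212 -2.4959 -1.4707 -0.8983 -0.6995 rad, qdot=1.6478 5.7133 8.3982 10.2298 -2.7140 rad/s, p_ee=0.1674 -0.0851 -0.7971 m, effort=0.0000 0.0000 0.0000 0.0000 0.0000 N·m.
t=0.8400 s (step 56): ang=-3.4586 -2.0233 -0.7226 -0.3649 -0.5620 rad, qdot=3.0477 11.1068 17.4415 7.9484 6.6029 rad/s, p_ee=-0.1204 -0.3351 -1.0651 m, effort=0.0000 0.0000 0.0000 0.0000 0.0000 N·m.
t=0.9000 s (step 60): ang=-3.3635 -1.2847 0.2269 0.2513 -0.0712 rad, qdot=0.5676 8.0694 5.3693 9.0840 11.8665 rad/s, p_ee=-0.4902 -0.5328 -1.0456 m, effort=0.0000 0.0000 0.0000 0.0000 0.0000 N·m.
t=0.9600 s (step 64): ang=-3.3584 -1.0209 0.1904 0.6416 0.5582 rad, qdot=-0.4294 2.0946 -3.9966 5.6088 6.3488 rad/s, p_ee=-0.6691 -0.6723 -0.7145 m, effort=0.0000 0.0000 0.0000 0.0000 0.0000 N·m.
t=1.0200 s (step 68): ang=-3.4171 -0.9525 -0.1369 0.9150 0.7140 rad, qdot=-1.5628 0.7737 -6.1173 2.9000 -0.1866 rad/s, p_ee=-0.7085 -0.8264 -0.3818 m, effort=0.0000 0.0000 0.0000 0.0000 0.0000 N·m.
t=1.0800 s (step 72): ang=-3.5409 -0.8702 -0.4515 0.9519 0.6367 rad, qdot=-2.4546 2.2232 -3.8253 -1.5690 -1.9603 rad/s, p_ee=-0.7109 -0.9881 -0.1053 m, effort=0.0000 0.0000 0.0000 0.0000 0.0000 N·m.
t=1.1400 s (step 76): ang=-3.7017 -0.6859 -0.5768 0.7590 0.4984 rad, qdot=-2.8751 3.7826 -0.4494 -4.5304 -2.6898 rad/s, p_ee=-0.6943 -1.1525 0.1182 m, effort=0.0000 0.0000 0.0000 0.0000 0.0000 N·m.
t=1.2000 s (step 80): ang=-3.8872 -0.4346 -0.5275 0.4441 0.3012 rad, qdot=-3.3314 4.4583 1.8947 -5.6950 -3.9967 rad/s, p_ee=-0.6518 -1.3055 0.2785 m, effort=0.0000 0.0000 0.0000 0.0000 0.0000 N·m.
t=1.2600 s (step 84): ang=-4.1002 -0.1705 -0.3794 0.1055 0.0214 rad, qdot=-3.6925 4.0586 2.5801 -5.3764 -5.0685 rad/s, p_ee=-0.5749 -1.4073 0.3563 m, effort=0.0000 0.0000 0.0000 0.0000 0.0000 N·m.
t=1.3200 s (step 88): ang=-4.3112 0.0075 -0.2973 -0.1749 -0.2765 rad, qdot=-3.1627 1.7317 -0.1833 -3.7362 -4.9143 rad/s, p_ee=-0.4835 -1.4157 0.3584 m, effort=0.0000 0.0000 0.0000 0.0000 0.0000 N·m.
t=1.3800 s (step 92): ang=-4.4695 0.0714 -0.3496 -0.3402 -0.5774 rad, qdot=-2.1053 0.6683 -1.0990 -2.0417 -4.9357 rad/s, p_ee=-0.4165 -1.3584 0.3163 m, effort=0.0000 0.0000 0.0000 0.0000 0.0000 N·m.
t=1.4400 s (step 96): ang=-4.5651 0.0985 -0.4100 -0.4562 -0.8420 rad, qdot=-1.0966 0.2003 -0.9709 -2.0403 -3.7329 rad/s, p_ee=-0.3822 -1.2775 0.2493 m, effort=0.0000 0.0000 0.0000 0.0000 0.0000 N·m.
t=1.5000 s (step 100): ang=-4.6024 0.0900 -0.4756 -0.5992 -1.0160 rad, qdot=-0.1530 -0.5288 -1.2812 -2.7672 -2.0397 rad/s, p_ee=-0.3701 -1.1927 0.1643 m, effort=0.0000 0.0000 0.0000 0.0000 0.0000 N·m.
t=1.5600 s (step 104): ang=-4.5844 0.0291 -0.5709 -0.7842 -1.0883 rad, qdot=0.7390 -1.5407 -1.9181 -3.3180 -0.4074 rad/s, p_ee=-0.3706 -1.1113 0.0626 m, effort=0.0000 0.0000 0.0000 0.0000 0.0000 N·m.
t=1.6200 s (step 108): ang=-4.5159 -0.1005 -0.7064 -0.9799 -1.0770 rad, qdot=1.5137 -2.8227 -2.5787 -3.0180 0.6519 rad/s, p_ee=-0.3776 -1.0362 -0.0558 m.
final ang (rad): -4.5159 -0.1005 -0.7064 -0.9799 -1.0770


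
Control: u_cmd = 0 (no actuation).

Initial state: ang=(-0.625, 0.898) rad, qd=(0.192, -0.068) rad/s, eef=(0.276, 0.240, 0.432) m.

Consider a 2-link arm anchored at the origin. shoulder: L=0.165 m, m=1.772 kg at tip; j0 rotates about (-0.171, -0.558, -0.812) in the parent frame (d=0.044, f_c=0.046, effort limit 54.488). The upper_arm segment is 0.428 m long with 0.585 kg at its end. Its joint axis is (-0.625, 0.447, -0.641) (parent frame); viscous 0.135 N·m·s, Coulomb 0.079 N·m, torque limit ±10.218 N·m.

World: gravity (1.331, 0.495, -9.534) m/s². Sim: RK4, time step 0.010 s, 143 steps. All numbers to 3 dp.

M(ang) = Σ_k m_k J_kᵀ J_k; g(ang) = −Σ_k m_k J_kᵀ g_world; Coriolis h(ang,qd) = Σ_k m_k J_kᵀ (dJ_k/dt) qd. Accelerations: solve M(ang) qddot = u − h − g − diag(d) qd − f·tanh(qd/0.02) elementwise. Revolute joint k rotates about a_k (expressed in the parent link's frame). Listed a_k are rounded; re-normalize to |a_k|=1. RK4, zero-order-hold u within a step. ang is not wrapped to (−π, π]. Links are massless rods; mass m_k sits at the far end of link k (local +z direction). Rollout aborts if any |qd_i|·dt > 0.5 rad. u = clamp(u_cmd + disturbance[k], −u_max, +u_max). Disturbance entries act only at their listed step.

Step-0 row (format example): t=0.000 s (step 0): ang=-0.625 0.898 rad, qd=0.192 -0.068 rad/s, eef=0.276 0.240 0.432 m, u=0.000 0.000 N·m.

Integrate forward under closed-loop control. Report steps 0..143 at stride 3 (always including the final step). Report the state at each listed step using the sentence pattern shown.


t=0.030 s (step 3): ang=-0.634 0.898 rad, qd=-0.815 0.073 rad/s, eef=0.276 0.242 0.431 m, u=0.000 0.000 N·m.
t=0.060 s (step 6): ang=-0.674 0.902 rad, qd=-1.796 0.197 rad/s, eef=0.278 0.248 0.425 m, u=0.000 0.000 N·m.
t=0.090 s (step 9): ang=-0.742 0.910 rad, qd=-2.739 0.343 rad/s, eef=0.281 0.260 0.416 m, u=0.000 0.000 N·m.
t=0.120 s (step 12): ang=-0.838 0.923 rad, qd=-3.637 0.522 rad/s, eef=0.283 0.278 0.402 m, u=0.000 0.000 N·m.
t=0.150 s (step 15): ang=-0.959 0.942 rad, qd=-4.453 0.757 rad/s, eef=0.281 0.302 0.384 m, u=0.000 0.000 N·m.
t=0.180 s (step 18): ang=-1.103 0.970 rad, qd=-5.124 1.086 rad/s, eef=0.273 0.331 0.362 m, u=0.000 0.000 N·m.
t=0.210 s (step 21): ang=-1.264 1.009 rad, qd=-5.556 1.559 rad/s, eef=0.257 0.364 0.338 m, u=0.000 0.000 N·m.
t=0.240 s (step 24): ang=-1.433 1.065 rad, qd=-5.666 2.211 rad/s, eef=0.230 0.398 0.312 m, u=0.000 0.000 N·m.
t=0.270 s (step 27): ang=-1.601 1.143 rad, qd=-5.444 3.020 rad/s, eef=0.190 0.431 0.285 m, u=0.000 0.000 N·m.
t=0.300 s (step 30): ang=-1.758 1.247 rad, qd=-5.002 3.890 rad/s, eef=0.139 0.458 0.256 m, u=0.000 0.000 N·m.
t=0.330 s (step 33): ang=-1.901 1.376 rad, qd=-4.522 4.706 rad/s, eef=0.079 0.476 0.226 m, u=0.000 0.000 N·m.
t=0.360 s (step 36): ang=-2.030 1.528 rad, qd=-4.140 5.409 rad/s, eef=0.015 0.484 0.193 m, u=0.000 0.000 N·m.
t=0.390 s (step 39): ang=-2.151 1.699 rad, qd=-3.913 6.008 rad/s, eef=-0.050 0.480 0.156 m, u=0.000 0.000 N·m.
t=0.420 s (step 42): ang=-2.267 1.888 rad, qd=-3.857 6.545 rad/s, eef=-0.113 0.465 0.116 m, u=0.000 0.000 N·m.
t=0.450 s (step 45): ang=-2.384 2.092 rad, qd=-3.979 7.073 rad/s, eef=-0.170 0.439 0.071 m, u=0.000 0.000 N·m.
t=0.480 s (step 48): ang=-2.507 2.313 rad, qd=-4.305 7.658 rad/s, eef=-0.221 0.404 0.024 m, u=0.000 0.000 N·m.
t=0.510 s (step 51): ang=-2.645 2.553 rad, qd=-4.898 8.391 rad/s, eef=-0.261 0.361 -0.026 m, u=0.000 0.000 N·m.
t=0.540 s (step 54): ang=-2.805 2.819 rad, qd=-5.886 9.445 rad/s, eef=-0.291 0.314 -0.076 m, u=0.000 0.000 N·m.
t=0.570 s (step 57): ang=-3.004 3.126 rad, qd=-7.511 11.179 rad/s, eef=-0.310 0.271 -0.125 m, u=0.000 0.000 N·m.
t=0.600 s (step 60): ang=-3.261 3.498 rad, qd=-9.396 13.400 rad/s, eef=-0.321 0.244 -0.167 m, u=0.000 0.000 N·m.
t=0.630 s (step 63): ang=-3.507 3.855 rad, qd=-5.965 9.028 rad/s, eef=-0.329 0.251 -0.185 m, u=0.000 0.000 N·m.
t=0.660 s (step 66): ang=-3.624 4.046 rad, qd=-2.282 4.287 rad/s, eef=-0.332 0.269 -0.184 m, u=0.000 0.000 N·m.
t=0.690 s (step 69): ang=-3.661 4.135 rad, qd=-0.324 1.875 rad/s, eef=-0.329 0.284 -0.185 m, u=0.000 0.000 N·m.
t=0.720 s (step 72): ang=-3.650 4.168 rad, qd=0.952 0.435 rad/s, eef=-0.319 0.295 -0.190 m, u=0.000 0.000 N·m.
t=0.750 s (step 75): ang=-3.607 4.167 rad, qd=1.847 -0.381 rad/s, eef=-0.304 0.304 -0.200 m, u=0.000 0.000 N·m.
t=0.780 s (step 78): ang=-3.541 4.148 rad, qd=2.516 -0.807 rad/s, eef=-0.284 0.313 -0.213 m, u=0.000 0.000 N·m.
t=0.810 s (step 81): ang=-3.458 4.121 rad, qd=3.017 -0.958 rad/s, eef=-0.258 0.322 -0.228 m, u=0.000 0.000 N·m.
t=0.840 s (step 84): ang=-3.362 4.094 rad, qd=3.331 -0.835 rad/s, eef=-0.226 0.331 -0.244 m, u=0.000 0.000 N·m.
t=0.870 s (step 87): ang=-3.260 4.073 rad, qd=3.455 -0.468 rad/s, eef=-0.189 0.340 -0.260 m, u=0.000 0.000 N·m.
t=0.900 s (step 90): ang=-3.156 4.067 rad, qd=3.432 0.045 rad/s, eef=-0.147 0.348 -0.275 m, u=0.000 0.000 N·m.
t=0.930 s (step 93): ang=-3.053 4.073 rad, qd=3.452 0.370 rad/s, eef=-0.099 0.354 -0.289 m, u=0.000 0.000 N·m.
t=0.960 s (step 96): ang=-2.950 4.090 rad, qd=3.368 0.763 rad/s, eef=-0.047 0.357 -0.300 m, u=0.000 0.000 N·m.
t=0.990 s (step 99): ang=-2.851 4.119 rad, qd=3.228 1.138 rad/s, eef=0.007 0.356 -0.308 m, u=0.000 0.000 N·m.
t=1.020 s (step 102): ang=-2.757 4.157 rad, qd=3.069 1.435 rad/s, eef=0.063 0.352 -0.311 m, u=0.000 0.000 N·m.
t=1.050 s (step 105): ang=-2.667 4.204 rad, qd=2.912 1.623 rad/s, eef=0.119 0.343 -0.310 m, u=0.000 0.000 N·m.
t=1.080 s (step 108): ang=-2.582 4.254 rad, qd=2.764 1.698 rad/s, eef=0.173 0.330 -0.305 m, u=0.000 0.000 N·m.
t=1.110 s (step 111): ang=-2.501 4.304 rad, qd=2.621 1.669 rad/s, eef=0.223 0.314 -0.295 m, u=0.000 0.000 N·m.
t=1.140 s (step 114): ang=-2.425 4.353 rad, qd=2.476 1.555 rad/s, eef=0.269 0.295 -0.282 m, u=0.000 0.000 N·m.
t=1.170 s (step 117): ang=-2.353 4.397 rad, qd=2.323 1.374 rad/s, eef=0.310 0.274 -0.267 m, u=0.000 0.000 N·m.
t=1.200 s (step 120): ang=-2.285 4.435 rad, qd=2.157 1.144 rad/s, eef=0.344 0.253 -0.251 m, u=0.000 0.000 N·m.
t=1.230 s (step 123): ang=-2.223 4.465 rad, qd=1.974 0.881 rad/s, eef=0.373 0.231 -0.236 m, u=0.000 0.000 N·m.
t=1.260 s (step 126): ang=-2.167 4.488 rad, qd=1.773 0.599 rad/s, eef=0.396 0.211 -0.221 m, u=0.000 0.000 N·m.
t=1.290 s (step 129): ang=-2.117 4.501 rad, qd=1.554 0.309 rad/s, eef=0.413 0.192 -0.208 m, u=0.000 0.000 N·m.
t=1.320 s (step 132): ang=-2.074 4.506 rad, qd=1.317 0.022 rad/s, eef=0.426 0.176 -0.199 m, u=0.000 0.000 N·m.
t=1.350 s (step 135): ang=-2.039 4.504 rad, qd=1.007 -0.125 rad/s, eef=0.434 0.162 -0.192 m, u=0.000 0.000 N·m.
t=1.380 s (step 138): ang=-2.014 4.499 rad, qd=0.680 -0.254 rad/s, eef=0.438 0.153 -0.187 m, u=0.000 0.000 N·m.
t=1.410 s (step 141): ang=-1.998 4.489 rad, qd=0.345 -0.372 rad/s, eef=0.440 0.147 -0.186 m, u=0.000 0.000 N·m.
t=1.430 s (step 143): ang=-1.994 4.481 rad, qd=0.117 -0.441 rad/s, eef=0.439 0.146 -0.187 m.


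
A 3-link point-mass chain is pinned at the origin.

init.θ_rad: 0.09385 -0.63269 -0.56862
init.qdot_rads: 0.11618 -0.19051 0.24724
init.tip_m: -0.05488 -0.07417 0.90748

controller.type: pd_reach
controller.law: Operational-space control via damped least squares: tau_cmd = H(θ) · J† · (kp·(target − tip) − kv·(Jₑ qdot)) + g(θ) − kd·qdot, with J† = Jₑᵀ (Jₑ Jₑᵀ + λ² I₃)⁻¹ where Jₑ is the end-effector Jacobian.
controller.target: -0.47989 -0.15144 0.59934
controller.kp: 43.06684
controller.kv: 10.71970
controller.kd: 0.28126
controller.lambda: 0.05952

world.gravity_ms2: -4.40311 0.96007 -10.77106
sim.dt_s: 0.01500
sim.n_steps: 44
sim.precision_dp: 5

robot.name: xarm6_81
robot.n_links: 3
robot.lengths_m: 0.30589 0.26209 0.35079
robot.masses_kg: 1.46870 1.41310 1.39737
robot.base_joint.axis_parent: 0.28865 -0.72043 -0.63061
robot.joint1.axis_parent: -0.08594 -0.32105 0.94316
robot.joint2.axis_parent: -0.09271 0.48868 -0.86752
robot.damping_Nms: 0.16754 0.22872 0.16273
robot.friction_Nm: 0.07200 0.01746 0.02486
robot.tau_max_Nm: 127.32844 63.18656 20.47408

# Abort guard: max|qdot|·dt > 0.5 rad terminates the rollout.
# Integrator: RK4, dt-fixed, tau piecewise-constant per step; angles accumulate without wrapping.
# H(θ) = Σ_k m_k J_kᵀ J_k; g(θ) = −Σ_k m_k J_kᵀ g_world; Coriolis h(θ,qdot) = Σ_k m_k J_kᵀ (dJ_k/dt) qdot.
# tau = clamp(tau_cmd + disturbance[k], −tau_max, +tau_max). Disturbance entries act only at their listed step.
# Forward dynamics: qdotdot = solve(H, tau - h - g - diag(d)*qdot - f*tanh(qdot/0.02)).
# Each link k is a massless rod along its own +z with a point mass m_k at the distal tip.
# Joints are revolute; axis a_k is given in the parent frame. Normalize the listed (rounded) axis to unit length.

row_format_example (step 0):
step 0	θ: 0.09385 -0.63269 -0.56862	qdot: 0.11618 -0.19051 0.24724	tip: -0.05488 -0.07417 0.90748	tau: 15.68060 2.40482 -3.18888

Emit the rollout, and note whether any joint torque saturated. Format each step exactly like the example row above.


step 1	θ: 0.09703 -0.63597 -0.57184	qdot: 0.31210 -0.22446 -0.62949	tip: -0.05719 -0.07513 0.90719	tau: 11.02215 1.77084 -2.18049
step 2	θ: 0.10315 -0.63817 -0.58395	qdot: 0.50526 -0.06806 -0.97591	tip: -0.06325 -0.07667 0.90641	tau: 7.11552 1.19634 -1.45718
step 3	θ: 0.11198 -0.63814 -0.60008	qdot: 0.67424 0.06587 -1.17445	tip: -0.07221 -0.07863 0.90523	tau: 3.67036 0.70957 -0.86247
step 4	θ: 0.12315 -0.63644 -0.61870	qdot: 0.81611 0.15824 -1.30588	tip: -0.08346 -0.08096 0.90365	tau: 0.60681 0.29704 -0.35484
step 5	θ: 0.13625 -0.63355 -0.63895	qdot: 0.93146 0.22380 -1.39282	tip: -0.09650 -0.08355 0.90166	tau: -2.11607 -0.05874 0.08345
step 6	θ: 0.15089 -0.62987 -0.66032	qdot: 1.02191 0.26557 -1.45514	tip: -0.11090 -0.08633 0.89923	tau: -4.53896 -0.36683 0.46632
step 7	θ: 0.16672 -0.62568 -0.68250	qdot: 1.08960 0.29049 -1.50162	tip: -0.12630 -0.08921 0.89635	tau: -6.69385 -0.63496 0.80227
step 8	θ: 0.18341 -0.62121 -0.70530	qdot: 1.13663 0.30518 -1.53745	tip: -0.14241 -0.09211 0.89303	tau: -8.60885 -0.86924 1.09751
step 9	θ: 0.20066 -0.61655 -0.72859	qdot: 1.16502 0.31517 -1.56624	tip: -0.15896 -0.09497 0.88928	tau: -10.30926 -1.07448 1.35694
step 10	θ: 0.21822 -0.61174 -0.75227	qdot: 1.17664 0.32485 -1.59067	tip: -0.17574 -0.09773 0.88511	tau: -11.81767 -1.25445 1.58457
step 11	θ: 0.23583 -0.60677 -0.77630	qdot: 1.17323 0.33763 -1.61271	tip: -0.19257 -0.10036 0.88056	tau: -13.15371 -1.41217 1.78368
step 12	θ: 0.25330 -0.60157 -0.80065	qdot: 1.15645 0.35601 -1.63376	tip: -0.20927 -0.10281 0.87566	tau: -14.33362 -1.55005 1.95692
step 13	θ: 0.27042 -0.59603 -0.82532	qdot: 1.12787 0.38170 -1.65459	tip: -0.22573 -0.10508 0.87044	tau: -15.36963 -1.66996 2.10644
step 14	θ: 0.28705 -0.59005 -0.85031	qdot: 1.08912 0.41557 -1.67538	tip: -0.24183 -0.10717 0.86496	tau: -16.26929 -1.77336 2.23385
step 15	θ: 0.30302 -0.58351 -0.87560	qdot: 1.04195 0.45747 -1.69554	tip: -0.25747 -0.10907 0.85923	tau: -17.03494 -1.86130 2.34033
step 16	θ: 0.31824 -0.57628 -0.90118	qdot: 0.98835 0.50601 -1.71372	tip: -0.27259 -0.11081 0.85332	tau: -17.66406 -1.93450 2.42670
step 17	θ: 0.33263 -0.56830 -0.92701	qdot: 0.93067 0.55823 -1.72772	tip: -0.28713 -0.11242 0.84727	tau: -18.15129 -1.99343 2.49366
step 18	θ: 0.34613 -0.55953 -0.95299	qdot: 0.87166 0.60939 -1.73475	tip: -0.30103 -0.11392 0.84110	tau: -18.49311 -2.03851 2.54205
step 19	θ: 0.35877 -0.55005 -0.97901	qdot: 0.81429 0.65339 -1.73189	tip: -0.31427 -0.11535 0.83487	tau: -18.69438 -2.07029 2.57328
step 20	θ: 0.37058 -0.54002 -1.00489	qdot: 0.76133 0.68387 -1.71690	tip: -0.32685 -0.11675 0.82861	tau: -18.77389 -2.08980 2.58956
step 21	θ: 0.38164 -0.52966 -1.03045	qdot: 0.71487 0.69607 -1.68898	tip: -0.33875 -0.11813 0.82237	tau: -18.76464 -2.09870 2.59394
step 22	θ: 0.39207 -0.51926 -1.05550	qdot: 0.67581 0.68853 -1.64911	tip: -0.35001 -0.11950 0.81617	tau: -18.70703 -2.09929 2.58982
step 23	θ: 0.40196 -0.50911 -1.07988	qdot: 0.64376 0.66361 -1.59977	tip: -0.36064 -0.12089 0.81004	tau: -18.63853 -2.09421 2.58043
step 24	θ: 0.41141 -0.49943 -1.10346	qdot: 0.61744 0.62637 -1.54419	tip: -0.37069 -0.12227 0.80401	tau: -18.58569 -2.08594 2.56830
step 25	θ: 0.42050 -0.49035 -1.12620	qdot: 0.59516 0.58268 -1.48560	tip: -0.38019 -0.12363 0.79808	tau: -18.56177 -2.07641 2.55511
step 26	θ: 0.42928 -0.48194 -1.14804	qdot: 0.57532 0.53747 -1.42666	tip: -0.38919 -0.12498 0.79228	tau: -18.56922 -2.06676 2.54177
step 27	θ: 0.43776 -0.47419 -1.16902	qdot: 0.55667 0.49406 -1.36929	tip: -0.39771 -0.12629 0.78661	tau: -18.60387 -2.05746 2.52862
step 28	θ: 0.44597 -0.46707 -1.18916	qdot: 0.53837 0.45414 -1.31467	tip: -0.40578 -0.12757 0.78107	tau: -18.65875 -2.04851 2.51567
step 29	θ: 0.45390 -0.46051 -1.20850	qdot: 0.51994 0.41828 -1.26337	tip: -0.41343 -0.12881 0.77568	tau: -18.72653 -2.03964 2.50276
step 30	θ: 0.46156 -0.45446 -1.22710	qdot: 0.50114 0.38637 -1.21557	tip: -0.42068 -0.13001 0.77042	tau: -18.80074 -2.03054 2.48967
step 31	θ: 0.46893 -0.44886 -1.24500	qdot: 0.48190 0.35798 -1.17113	tip: -0.42755 -0.13118 0.76532	tau: -18.87623 -2.02090 2.47617
step 32	θ: 0.47600 -0.44366 -1.26226	qdot: 0.46225 0.33261 -1.12982	tip: -0.43405 -0.13230 0.76036	tau: -18.94916 -2.01049 2.46209
step 33	θ: 0.48278 -0.43882 -1.27893	qdot: 0.44228 0.30974 -1.09131	tip: -0.44020 -0.13340 0.75556	tau: -19.01685 -1.99918 2.44731
step 34	θ: 0.48926 -0.43431 -1.29503	qdot: 0.42209 0.28894 -1.05529	tip: -0.44601 -0.13446 0.75090	tau: -19.07757 -1.98689 2.43178
step 35	θ: 0.49544 -0.43010 -1.31061	qdot: 0.40181 0.26983 -1.02146	tip: -0.45149 -0.13550 0.74641	tau: -19.13029 -1.97362 2.41547
step 36	θ: 0.50131 -0.42616 -1.32570	qdot: 0.38156 0.25212 -0.98954	tip: -0.45665 -0.13651 0.74207	tau: -19.17453 -1.95939 2.39843
step 37	θ: 0.50688 -0.42248 -1.34032	qdot: 0.36146 0.23555 -0.95931	tip: -0.46151 -0.13751 0.73789	tau: -19.21022 -1.94428 2.38071
step 38	θ: 0.51214 -0.41905 -1.35450	qdot: 0.34159 0.21995 -0.93057	tip: -0.46608 -0.13848 0.73386	tau: -19.23756 -1.92838 2.36238
step 39	θ: 0.51712 -0.41583 -1.36825	qdot: 0.32206 0.20515 -0.90315	tip: -0.47036 -0.13944 0.73000	tau: -19.25695 -1.91177 2.34355
step 40	θ: 0.52180 -0.41284 -1.38161	qdot: 0.30296 0.19105 -0.87693	tip: -0.47438 -0.14039 0.72629	tau: -19.26893 -1.89458 2.32431
step 41	θ: 0.52620 -0.41006 -1.39457	qdot: 0.28434 0.17754 -0.85179	tip: -0.47814 -0.14132 0.72273	tau: -19.27409 -1.87691 2.30477
step 42	θ: 0.53033 -0.40747 -1.40717	qdot: 0.26626 0.16456 -0.82763	tip: -0.48164 -0.14225 0.71933	tau: -19.27309 -1.85886 2.28503
step 43	θ: 0.53419 -0.40507 -1.41941	qdot: 0.24878 0.15205 -0.80439	tip: -0.48492 -0.14316 0.71608	tau: -19.26659 -1.84052 2.26519
step 44	θ: 0.53779 -0.40286 -1.43131	qdot: 0.23192 0.13996 -0.78200	tip: -0.48797 -0.14407 0.71297
any joint saturated: no


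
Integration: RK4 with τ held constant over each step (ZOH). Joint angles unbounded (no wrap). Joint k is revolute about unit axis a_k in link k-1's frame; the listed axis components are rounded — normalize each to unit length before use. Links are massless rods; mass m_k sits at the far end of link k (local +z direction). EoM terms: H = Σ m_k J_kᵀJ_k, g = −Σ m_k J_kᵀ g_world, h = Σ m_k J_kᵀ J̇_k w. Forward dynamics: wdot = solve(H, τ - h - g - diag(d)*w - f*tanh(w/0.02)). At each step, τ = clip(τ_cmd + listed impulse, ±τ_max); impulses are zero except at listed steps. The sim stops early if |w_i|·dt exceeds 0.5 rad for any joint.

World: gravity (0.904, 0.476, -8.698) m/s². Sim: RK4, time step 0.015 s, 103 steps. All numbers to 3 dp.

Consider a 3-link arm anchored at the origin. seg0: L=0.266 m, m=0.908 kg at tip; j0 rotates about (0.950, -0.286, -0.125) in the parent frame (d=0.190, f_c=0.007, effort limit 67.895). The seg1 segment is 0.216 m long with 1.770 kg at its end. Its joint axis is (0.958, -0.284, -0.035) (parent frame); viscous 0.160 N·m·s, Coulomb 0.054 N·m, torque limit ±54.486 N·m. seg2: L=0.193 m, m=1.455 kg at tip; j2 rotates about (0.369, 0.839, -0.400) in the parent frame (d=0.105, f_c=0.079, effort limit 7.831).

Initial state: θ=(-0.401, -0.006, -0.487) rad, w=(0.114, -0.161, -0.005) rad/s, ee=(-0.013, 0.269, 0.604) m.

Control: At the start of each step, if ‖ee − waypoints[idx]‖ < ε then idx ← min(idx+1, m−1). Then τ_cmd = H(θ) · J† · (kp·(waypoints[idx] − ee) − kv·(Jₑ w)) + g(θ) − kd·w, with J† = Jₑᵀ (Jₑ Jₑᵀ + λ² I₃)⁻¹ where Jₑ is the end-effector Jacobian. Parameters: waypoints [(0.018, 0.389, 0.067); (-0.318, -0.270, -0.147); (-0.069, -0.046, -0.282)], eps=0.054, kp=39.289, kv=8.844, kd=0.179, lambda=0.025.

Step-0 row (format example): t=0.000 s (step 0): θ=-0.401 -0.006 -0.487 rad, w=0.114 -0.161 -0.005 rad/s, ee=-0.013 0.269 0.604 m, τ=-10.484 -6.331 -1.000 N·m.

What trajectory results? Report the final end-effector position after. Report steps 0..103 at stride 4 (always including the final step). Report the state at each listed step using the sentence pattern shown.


t=0.060 s (step 4): θ=-0.386 -0.082 -0.542 rad, w=0.931 -3.100 -1.506 rad/s, ee=-0.018 0.286 0.592 m, τ=13.163 3.095 -0.149 N·m.
t=0.120 s (step 8): θ=-0.223 -0.458 -0.617 rad, w=3.810 -8.052 -0.663 rad/s, ee=-0.023 0.311 0.556 m, τ=8.945 3.378 0.062 N·m.
t=0.180 s (step 12): θ=-0.021 -0.897 -0.633 rad, w=2.785 -6.485 -0.009 rad/s, ee=-0.021 0.321 0.497 m, τ=2.937 3.188 0.166 N·m.
t=0.240 s (step 16): θ=0.109 -1.241 -0.628 rad, w=1.593 -5.048 0.167 rad/s, ee=-0.016 0.329 0.428 m, τ=4.113 5.784 0.080 N·m.
t=0.300 s (step 20): θ=0.173 -1.506 -0.612 rad, w=0.557 -3.822 0.376 rad/s, ee=-0.012 0.339 0.354 m, τ=6.134 8.214 -0.232 N·m.
t=0.360 s (step 24): θ=0.180 -1.701 -0.585 rad, w=-0.269 -2.704 0.523 rad/s, ee=-0.007 0.349 0.283 m, τ=7.811 9.675 -0.573 N·m.
t=0.420 s (step 28): θ=0.146 -1.834 -0.552 rad, w=-0.810 -1.743 0.556 rad/s, ee=-0.002 0.357 0.221 m, τ=8.964 10.128 -0.821 N·m.
t=0.480 s (step 32): θ=0.089 -1.915 -0.520 rad, w=-1.046 -0.998 0.492 rad/s, ee=0.001 0.363 0.170 m, τ=9.654 9.870 -0.951 N·m.
t=0.540 s (step 36): θ=0.026 -1.958 -0.494 rad, w=-1.037 -0.487 0.383 rad/s, ee=0.003 0.368 0.130 m, τ=9.979 9.268 -0.992 N·m.
t=0.600 s (step 40): θ=0.001 -2.024 -0.493 rad, w=1.227 -3.116 -0.881 rad/s, ee=-0.001 0.362 0.099 m, τ=15.640 -3.896 -3.345 N·m.
t=0.660 s (step 44): θ=0.158 -2.310 -0.581 rad, w=3.730 -5.943 -1.846 rad/s, ee=-0.031 0.297 0.058 m, τ=8.640 0.544 -2.212 N·m.
t=0.720 s (step 48): θ=0.430 -2.695 -0.700 rad, w=5.367 -6.721 -2.104 rad/s, ee=-0.074 0.207 0.014 m, τ=4.293 2.960 -1.838 N·m.
t=0.780 s (step 52): θ=0.817 -3.108 -0.850 rad, w=7.890 -7.165 -3.237 rad/s, ee=-0.124 0.124 -0.034 m, τ=2.713 3.438 -1.805 N·m.
t=0.840 s (step 56): θ=1.168 -3.514 -1.084 rad, w=1.949 -5.677 -3.161 rad/s, ee=-0.178 0.063 -0.089 m, τ=-11.292 9.933 -2.632 N·m.
t=0.900 s (step 60): θ=1.172 -3.796 -1.176 rad, w=-0.954 -3.897 -0.174 rad/s, ee=-0.214 0.002 -0.132 m, τ=-8.087 5.254 -3.212 N·m.
t=0.960 s (step 64): θ=1.108 -4.001 -1.154 rad, w=-1.011 -3.041 0.666 rad/s, ee=-0.238 -0.061 -0.156 m, τ=-7.118 2.934 -2.950 N·m.
t=1.020 s (step 68): θ=1.060 -4.168 -1.112 rad, w=-0.583 -2.539 0.656 rad/s, ee=-0.256 -0.119 -0.166 m, τ=-7.129 1.488 -2.579 N·m.
t=1.080 s (step 72): θ=1.037 -4.307 -1.079 rad, w=-0.219 -2.108 0.442 rad/s, ee=-0.271 -0.167 -0.166 m, τ=-7.645 0.331 -2.253 N·m.
t=1.140 s (step 76): θ=1.031 -4.421 -1.059 rad, w=-0.001 -1.686 0.229 rad/s, ee=-0.283 -0.204 -0.162 m, τ=-8.351 -0.682 -1.991 N·m.
t=1.200 s (step 80): θ=1.034 -4.510 -1.050 rad, w=0.103 -1.290 0.066 rad/s, ee=-0.292 -0.231 -0.157 m, τ=-5.769 8.420 -1.793 N·m.
t=1.260 s (step 84): θ=1.005 -4.476 -0.980 rad, w=-0.887 1.928 1.797 rad/s, ee=-0.286 -0.234 -0.160 m, τ=-7.315 3.007 -1.734 N·m.
t=1.320 s (step 88): θ=0.948 -4.327 -0.863 rad, w=-0.910 2.775 2.029 rad/s, ee=-0.263 -0.212 -0.171 m, τ=-7.583 0.073 -1.423 N·m.
t=1.380 s (step 92): θ=0.904 -4.164 -0.742 rad, w=-0.499 2.581 1.991 rad/s, ee=-0.233 -0.179 -0.184 m, τ=-7.371 -1.362 -1.312 N·m.
t=1.440 s (step 96): θ=0.890 -4.025 -0.626 rad, w=0.032 1.999 1.858 rad/s, ee=-0.203 -0.143 -0.197 m, τ=-6.997 -1.734 -1.296 N·m.
t=1.500 s (step 100): θ=0.907 -3.925 -0.520 rad, w=0.493 1.335 1.651 rad/s, ee=-0.176 -0.111 -0.209 m, τ=-6.617 -1.370 -1.265 N·m.
t=1.545 s (step 103): θ=0.935 -3.876 -0.450 rad, w=0.734 0.881 1.464 rad/s, ee=-0.158 -0.090 -0.216 m.
final ee position (m): -0.158 -0.090 -0.216


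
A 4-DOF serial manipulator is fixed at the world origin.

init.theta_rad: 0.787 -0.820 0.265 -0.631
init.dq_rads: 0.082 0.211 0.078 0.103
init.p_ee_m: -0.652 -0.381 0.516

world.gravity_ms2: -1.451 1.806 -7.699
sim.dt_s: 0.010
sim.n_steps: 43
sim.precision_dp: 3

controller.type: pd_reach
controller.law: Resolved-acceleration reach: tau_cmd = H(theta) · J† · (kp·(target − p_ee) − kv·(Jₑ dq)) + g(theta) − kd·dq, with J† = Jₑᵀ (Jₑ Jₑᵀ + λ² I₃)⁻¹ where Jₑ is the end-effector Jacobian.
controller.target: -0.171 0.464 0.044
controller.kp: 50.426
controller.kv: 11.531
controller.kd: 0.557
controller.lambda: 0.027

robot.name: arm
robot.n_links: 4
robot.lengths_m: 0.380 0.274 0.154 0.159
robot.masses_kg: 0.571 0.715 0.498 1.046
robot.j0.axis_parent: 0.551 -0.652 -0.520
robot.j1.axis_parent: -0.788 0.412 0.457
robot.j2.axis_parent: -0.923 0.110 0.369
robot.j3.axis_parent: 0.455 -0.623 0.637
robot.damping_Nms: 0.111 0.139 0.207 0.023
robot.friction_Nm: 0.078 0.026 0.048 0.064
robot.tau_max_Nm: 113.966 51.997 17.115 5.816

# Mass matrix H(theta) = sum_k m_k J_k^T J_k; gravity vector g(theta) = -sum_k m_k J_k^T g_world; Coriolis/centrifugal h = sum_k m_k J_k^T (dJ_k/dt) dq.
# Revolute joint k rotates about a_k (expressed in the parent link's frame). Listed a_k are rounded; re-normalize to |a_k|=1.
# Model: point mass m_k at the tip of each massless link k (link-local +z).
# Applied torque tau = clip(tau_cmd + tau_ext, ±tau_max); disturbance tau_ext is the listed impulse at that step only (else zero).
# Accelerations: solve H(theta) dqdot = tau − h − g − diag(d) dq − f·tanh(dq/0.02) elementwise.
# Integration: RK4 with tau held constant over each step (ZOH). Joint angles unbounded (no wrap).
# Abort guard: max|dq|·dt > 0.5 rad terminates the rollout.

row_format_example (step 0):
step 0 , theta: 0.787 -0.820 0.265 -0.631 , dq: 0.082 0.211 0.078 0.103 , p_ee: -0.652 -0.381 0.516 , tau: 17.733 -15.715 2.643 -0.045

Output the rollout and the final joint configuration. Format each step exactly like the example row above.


step 1 , theta: 0.784 -0.838 0.289 -0.636 , dq: -0.658 -3.643 4.479 -1.032 , p_ee: -0.652 -0.379 0.516 , tau: 14.892 -11.097 0.422 0.510
step 2 , theta: 0.777 -0.882 0.342 -0.648 , dq: -0.801 -5.134 6.148 -1.433 , p_ee: -0.649 -0.374 0.513 , tau: 11.506 -7.998 0.248 0.590
step 3 , theta: 0.769 -0.936 0.407 -0.663 , dq: -0.718 -5.716 6.808 -1.538 , p_ee: -0.647 -0.368 0.509 , tau: 8.206 -5.694 0.718 0.507
step 4 , theta: 0.763 -0.995 0.477 -0.678 , dq: -0.554 -5.954 7.109 -1.519 , p_ee: -0.645 -0.361 0.503 , tau: 5.227 -3.883 1.326 0.378
step 5 , theta: 0.758 -1.055 0.549 -0.693 , dq: -0.360 -6.046 7.275 -1.445 , p_ee: -0.643 -0.354 0.496 , tau: 2.628 -2.424 1.911 0.246
step 6 , theta: 0.755 -1.115 0.622 -0.707 , dq: -0.152 -6.066 7.383 -1.343 , p_ee: -0.642 -0.345 0.487 , tau: 0.398 -1.240 2.428 0.126
step 7 , theta: 0.755 -1.176 0.696 -0.720 , dq: 0.060 -6.045 7.462 -1.224 , p_ee: -0.640 -0.336 0.478 , tau: -1.496 -0.274 2.868 0.020
step 8 , theta: 0.757 -1.236 0.771 -0.732 , dq: 0.271 -6.005 7.522 -1.084 , p_ee: -0.638 -0.327 0.468 , tau: -3.096 0.520 3.236 -0.076
step 9 , theta: 0.760 -1.296 0.847 -0.742 , dq: 0.489 -5.937 7.566 -0.952 , p_ee: -0.637 -0.316 0.457 , tau: -4.433 1.158 3.538 -0.149
step 10 , theta: 0.766 -1.355 0.922 -0.751 , dq: 0.713 -5.846 7.598 -0.823 , p_ee: -0.635 -0.306 0.446 , tau: -5.548 1.669 3.781 -0.206
step 11 , theta: 0.775 -1.413 0.998 -0.758 , dq: 0.944 -5.735 7.619 -0.695 , p_ee: -0.633 -0.294 0.434 , tau: -6.476 2.075 3.973 -0.250
step 12 , theta: 0.785 -1.470 1.075 -0.765 , dq: 1.181 -5.605 7.628 -0.569 , p_ee: -0.631 -0.283 0.422 , tau: -7.246 2.392 4.122 -0.285
step 13 , theta: 0.798 -1.525 1.151 -0.770 , dq: 1.423 -5.458 7.625 -0.446 , p_ee: -0.629 -0.270 0.409 , tau: -7.881 2.635 4.233 -0.311
step 14 , theta: 0.814 -1.579 1.227 -0.773 , dq: 1.671 -5.294 7.611 -0.326 , p_ee: -0.627 -0.258 0.396 , tau: -8.403 2.814 4.314 -0.329
step 15 , theta: 0.832 -1.631 1.303 -0.776 , dq: 1.923 -5.113 7.585 -0.210 , p_ee: -0.624 -0.245 0.383 , tau: -8.829 2.937 4.370 -0.342
step 16 , theta: 0.852 -1.681 1.379 -0.778 , dq: 2.179 -4.916 7.547 -0.100 , p_ee: -0.621 -0.232 0.369 , tau: -9.172 3.011 4.404 -0.349
step 17 , theta: 0.875 -1.729 1.454 -0.778 , dq: 2.439 -4.701 7.496 -0.007 , p_ee: -0.618 -0.219 0.356 , tau: -9.440 3.040 4.421 -0.344
step 18 , theta: 0.901 -1.775 1.529 -0.778 , dq: 2.706 -4.462 7.435 0.029 , p_ee: -0.614 -0.205 0.343 , tau: -9.622 3.030 4.421 -0.299
step 19 , theta: 0.929 -1.818 1.603 -0.777 , dq: 2.973 -4.205 7.361 0.063 , p_ee: -0.611 -0.192 0.329 , tau: -9.761 2.989 4.410 -0.251
step 20 , theta: 0.960 -1.859 1.676 -0.777 , dq: 3.234 -3.935 7.274 0.119 , p_ee: -0.607 -0.179 0.316 , tau: -9.876 2.919 4.394 -0.221
step 21 , theta: 0.994 -1.897 1.748 -0.775 , dq: 3.489 -3.651 7.171 0.184 , p_ee: -0.603 -0.165 0.302 , tau: -9.961 2.822 4.375 -0.198
step 22 , theta: 1.030 -1.932 1.819 -0.773 , dq: 3.736 -3.351 7.053 0.248 , p_ee: -0.598 -0.152 0.289 , tau: -10.017 2.703 4.353 -0.178
step 23 , theta: 1.069 -1.964 1.889 -0.770 , dq: 3.972 -3.037 6.919 0.308 , p_ee: -0.594 -0.138 0.276 , tau: -10.048 2.564 4.331 -0.158
step 24 , theta: 1.109 -1.993 1.958 -0.767 , dq: 4.196 -2.708 6.769 0.363 , p_ee: -0.589 -0.125 0.262 , tau: -10.057 2.408 4.308 -0.137
step 25 , theta: 1.152 -2.018 2.024 -0.763 , dq: 4.404 -2.365 6.603 0.412 , p_ee: -0.584 -0.112 0.249 , tau: -10.051 2.241 4.286 -0.116
step 26 , theta: 1.197 -2.040 2.090 -0.758 , dq: 4.593 -2.011 6.421 0.456 , p_ee: -0.579 -0.098 0.237 , tau: -10.034 2.063 4.265 -0.095
step 27 , theta: 1.244 -2.058 2.153 -0.754 , dq: 4.762 -1.646 6.222 0.495 , p_ee: -0.574 -0.085 0.224 , tau: -10.011 1.879 4.245 -0.074
step 28 , theta: 1.293 -2.073 2.214 -0.748 , dq: 4.908 -1.276 6.007 0.532 , p_ee: -0.569 -0.072 0.212 , tau: -9.986 1.690 4.226 -0.054
step 29 , theta: 1.342 -2.084 2.273 -0.743 , dq: 5.028 -0.903 5.777 0.566 , p_ee: -0.563 -0.059 0.200 , tau: -9.960 1.497 4.208 -0.036
step 30 , theta: 1.393 -2.091 2.329 -0.737 , dq: 5.121 -0.533 5.534 0.600 , p_ee: -0.558 -0.047 0.188 , tau: -9.935 1.301 4.189 -0.020
step 31 , theta: 1.445 -2.095 2.383 -0.731 , dq: 5.186 -0.170 5.278 0.633 , p_ee: -0.552 -0.034 0.177 , tau: -9.909 1.104 4.168 -0.005
step 32 , theta: 1.497 -2.095 2.435 -0.724 , dq: 5.222 0.173 5.014 0.668 , p_ee: -0.546 -0.021 0.166 , tau: -9.879 0.909 4.144 0.006
step 33 , theta: 1.549 -2.091 2.484 -0.717 , dq: 5.231 0.493 4.744 0.703 , p_ee: -0.540 -0.009 0.155 , tau: -9.840 0.716 4.115 0.015
step 34 , theta: 1.601 -2.085 2.530 -0.710 , dq: 5.216 0.791 4.473 0.737 , p_ee: -0.533 0.003 0.144 , tau: -9.786 0.523 4.079 0.024
step 35 , theta: 1.653 -2.076 2.573 -0.703 , dq: 5.178 1.064 4.204 0.769 , p_ee: -0.527 0.016 0.134 , tau: -9.713 0.332 4.034 0.031
step 36 , theta: 1.705 -2.064 2.614 -0.695 , dq: 5.121 1.308 3.940 0.801 , p_ee: -0.520 0.028 0.124 , tau: -9.618 0.144 3.978 0.037
step 37 , theta: 1.755 -2.050 2.652 -0.687 , dq: 5.046 1.521 3.685 0.831 , p_ee: -0.514 0.040 0.115 , tau: -9.497 -0.038 3.912 0.042
step 38 , theta: 1.805 -2.034 2.688 -0.678 , dq: 4.957 1.704 3.440 0.860 , p_ee: -0.507 0.051 0.106 , tau: -9.348 -0.214 3.835 0.047
step 39 , theta: 1.855 -2.016 2.721 -0.669 , dq: 4.857 1.856 3.209 0.886 , p_ee: -0.499 0.063 0.097 , tau: -9.170 -0.381 3.748 0.052
step 40 , theta: 1.903 -1.997 2.752 -0.660 , dq: 4.747 1.978 2.992 0.910 , p_ee: -0.492 0.074 0.089 , tau: -8.963 -0.540 3.650 0.057
step 41 , theta: 1.949 -1.976 2.781 -0.651 , dq: 4.631 2.072 2.790 0.931 , p_ee: -0.485 0.085 0.081 , tau: -8.727 -0.689 3.544 0.062
step 42 , theta: 1.995 -1.955 2.808 -0.642 , dq: 4.511 2.141 2.603 0.949 , p_ee: -0.477 0.096 0.073 , tau: -8.466 -0.828 3.431 0.068
step 43 , theta: 2.040 -1.934 2.833 -0.632 , dq: 4.388 2.185 2.431 0.964 , p_ee: -0.470 0.106 0.066
final theta (rad): 2.040 -1.934 2.833 -0.632


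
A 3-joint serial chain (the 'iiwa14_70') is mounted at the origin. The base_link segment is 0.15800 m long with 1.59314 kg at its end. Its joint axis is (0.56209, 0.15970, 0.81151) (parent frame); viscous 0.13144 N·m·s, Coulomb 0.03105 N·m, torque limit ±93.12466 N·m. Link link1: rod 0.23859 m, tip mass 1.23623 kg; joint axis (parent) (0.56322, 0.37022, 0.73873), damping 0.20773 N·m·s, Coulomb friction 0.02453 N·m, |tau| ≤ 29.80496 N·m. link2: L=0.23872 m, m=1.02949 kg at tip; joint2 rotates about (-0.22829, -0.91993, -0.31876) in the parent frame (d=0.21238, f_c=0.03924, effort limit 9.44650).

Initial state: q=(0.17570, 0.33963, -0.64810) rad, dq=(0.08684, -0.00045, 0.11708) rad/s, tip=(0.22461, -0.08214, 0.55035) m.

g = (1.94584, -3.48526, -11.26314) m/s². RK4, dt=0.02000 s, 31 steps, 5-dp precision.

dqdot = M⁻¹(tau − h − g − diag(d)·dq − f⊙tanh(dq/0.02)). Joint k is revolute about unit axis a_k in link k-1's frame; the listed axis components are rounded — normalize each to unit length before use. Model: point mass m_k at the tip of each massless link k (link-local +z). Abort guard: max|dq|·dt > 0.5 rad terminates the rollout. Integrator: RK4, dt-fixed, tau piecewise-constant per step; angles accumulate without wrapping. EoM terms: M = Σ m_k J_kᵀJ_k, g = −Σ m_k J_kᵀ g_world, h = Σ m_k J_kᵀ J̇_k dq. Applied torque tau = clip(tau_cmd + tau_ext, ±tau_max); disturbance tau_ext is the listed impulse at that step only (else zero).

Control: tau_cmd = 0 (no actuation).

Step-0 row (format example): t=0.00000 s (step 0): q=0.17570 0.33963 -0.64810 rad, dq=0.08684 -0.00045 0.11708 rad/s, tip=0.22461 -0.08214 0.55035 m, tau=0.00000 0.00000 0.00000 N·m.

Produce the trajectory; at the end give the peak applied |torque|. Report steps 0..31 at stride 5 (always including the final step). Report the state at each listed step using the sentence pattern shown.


t=0.10000 s (step 5): q=0.35704 0.32509 -0.70353 rad, dq=3.55559 -0.14229 -0.82986 rad/s, tip=0.25764 -0.09460 0.52830 m, tau=0.00000 0.00000 0.00000 N·m.
t=0.20000 s (step 10): q=0.95400 0.23492 -0.75094 rad, dq=8.70067 -2.38738 0.18091 rad/s, tip=0.34572 -0.11352 0.46835 m, tau=0.00000 0.00000 0.00000 N·m.
t=0.30000 s (step 15): q=2.02096 -0.20576 -0.55638 rad, dq=11.36330 -5.41024 4.77954 rad/s, tip=0.47800 -0.13040 0.36732 m, tau=0.00000 0.00000 0.00000 N·m.
t=0.40000 s (step 20): q=2.99289 -0.57313 0.29977 rad, dq=7.77949 -1.69488 11.30287 rad/s, tip=0.58237 -0.12477 0.15358 m, tau=0.00000 0.00000 0.00000 N·m.
t=0.50000 s (step 25): q=3.63998 -0.64260 1.35759 rad, dq=5.47894 -0.12762 8.43080 rad/s, tip=0.47907 -0.02855 -0.03604 m, tau=0.00000 0.00000 0.00000 N·m.
t=0.60000 s (step 30): q=4.08048 -0.63260 1.88367 rad, dq=3.07837 0.30758 2.36064 rad/s, tip=0.36953 0.07295 -0.05914 m, tau=0.00000 0.00000 0.00000 N·m.
t=0.62000 s (step 31): q=4.13577 -0.62577 1.92162 rad, dq=2.44679 0.37209 1.45653 rad/s, tip=0.35915 0.08763 -0.05821 m.
max |tau| (N·m): 0.00000


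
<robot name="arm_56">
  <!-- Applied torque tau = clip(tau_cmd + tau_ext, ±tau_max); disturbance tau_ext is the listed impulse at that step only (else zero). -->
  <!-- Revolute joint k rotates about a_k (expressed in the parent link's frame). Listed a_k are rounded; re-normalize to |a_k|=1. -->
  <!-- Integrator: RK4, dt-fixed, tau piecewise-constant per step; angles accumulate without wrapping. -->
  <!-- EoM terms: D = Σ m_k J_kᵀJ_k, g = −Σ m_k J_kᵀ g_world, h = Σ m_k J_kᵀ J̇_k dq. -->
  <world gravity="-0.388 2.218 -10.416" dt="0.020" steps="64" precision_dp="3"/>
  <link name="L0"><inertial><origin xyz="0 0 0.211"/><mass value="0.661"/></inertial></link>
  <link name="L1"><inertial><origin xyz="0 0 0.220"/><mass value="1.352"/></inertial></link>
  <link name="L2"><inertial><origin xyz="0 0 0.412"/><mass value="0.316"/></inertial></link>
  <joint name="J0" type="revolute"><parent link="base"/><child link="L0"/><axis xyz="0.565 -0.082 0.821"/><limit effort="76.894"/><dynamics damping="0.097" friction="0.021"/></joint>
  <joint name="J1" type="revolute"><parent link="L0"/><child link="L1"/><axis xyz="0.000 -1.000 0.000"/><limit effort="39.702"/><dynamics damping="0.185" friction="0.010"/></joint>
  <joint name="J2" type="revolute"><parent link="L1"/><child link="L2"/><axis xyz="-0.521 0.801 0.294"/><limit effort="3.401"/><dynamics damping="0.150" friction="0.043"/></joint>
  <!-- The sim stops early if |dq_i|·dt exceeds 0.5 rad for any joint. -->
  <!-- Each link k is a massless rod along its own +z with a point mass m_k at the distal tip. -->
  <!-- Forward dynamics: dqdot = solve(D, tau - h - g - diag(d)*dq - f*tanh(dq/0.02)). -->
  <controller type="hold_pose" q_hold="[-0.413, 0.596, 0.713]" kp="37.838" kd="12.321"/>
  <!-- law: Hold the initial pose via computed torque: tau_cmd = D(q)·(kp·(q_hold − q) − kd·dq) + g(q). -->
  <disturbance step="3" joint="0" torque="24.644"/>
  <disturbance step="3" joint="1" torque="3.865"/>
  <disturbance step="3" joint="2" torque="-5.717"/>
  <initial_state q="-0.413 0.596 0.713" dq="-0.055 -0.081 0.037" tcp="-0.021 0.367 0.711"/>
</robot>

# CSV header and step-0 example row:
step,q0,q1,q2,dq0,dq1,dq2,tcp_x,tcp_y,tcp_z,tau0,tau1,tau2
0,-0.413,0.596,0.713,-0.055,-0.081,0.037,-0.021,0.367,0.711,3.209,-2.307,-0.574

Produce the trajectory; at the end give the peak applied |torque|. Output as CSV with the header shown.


step,q0,q1,q2,dq0,dq1,dq2,tcp_x,tcp_y,tcp_z,tau0,tau1,tau2
1,-0.414,0.595,0.713,-0.044,-0.064,0.009,-0.019,0.367,0.711,3.157,-2.350,-0.545
2,-0.415,0.593,0.714,-0.031,-0.046,0.004,-0.018,0.367,0.711,3.114,-2.384,-0.527
3,-0.415,0.593,0.714,-0.021,-0.031,0.003,-0.018,0.367,0.711,27.724,1.452,-3.401
4,-0.393,0.598,0.735,2.276,0.512,2.115,-0.021,0.360,0.711,-3.236,-3.415,0.270
5,-0.354,0.606,0.769,1.631,0.321,1.271,-0.027,0.348,0.713,-2.109,-3.261,0.188
6,-0.326,0.611,0.789,1.138,0.195,0.722,-0.032,0.339,0.715,-1.182,-3.112,0.092
7,-0.307,0.614,0.799,0.762,0.109,0.363,-0.036,0.332,0.717,-0.419,-2.980,-0.004
8,-0.295,0.616,0.804,0.473,0.051,0.129,-0.040,0.328,0.718,0.208,-2.867,-0.095
9,-0.287,0.616,0.805,0.256,0.014,-0.012,-0.042,0.325,0.719,0.725,-2.773,-0.178
10,-0.284,0.616,0.805,0.100,0.002,-0.052,-0.043,0.323,0.720,1.149,-2.698,-0.266
11,-0.283,0.616,0.803,-0.016,-0.004,-0.070,-0.044,0.323,0.720,1.497,-2.639,-0.340
12,-0.284,0.616,0.802,-0.100,-0.007,-0.075,-0.044,0.323,0.720,1.773,-2.593,-0.400
13,-0.287,0.616,0.800,-0.161,-0.009,-0.076,-0.044,0.324,0.720,2.000,-2.558,-0.449
14,-0.290,0.616,0.799,-0.205,-0.009,-0.075,-0.043,0.325,0.720,2.185,-2.531,-0.487
15,-0.295,0.616,0.797,-0.235,-0.009,-0.073,-0.042,0.327,0.719,2.336,-2.511,-0.517
16,-0.300,0.616,0.796,-0.254,-0.009,-0.070,-0.041,0.329,0.718,2.459,-2.496,-0.541
17,-0.305,0.615,0.795,-0.265,-0.009,-0.067,-0.039,0.331,0.718,2.560,-2.485,-0.559
18,-0.310,0.615,0.793,-0.269,-0.009,-0.065,-0.038,0.333,0.717,2.641,-2.478,-0.573
19,-0.316,0.615,0.792,-0.269,-0.009,-0.062,-0.037,0.335,0.716,2.707,-2.473,-0.583
20,-0.321,0.615,0.791,-0.264,-0.008,-0.059,-0.035,0.338,0.715,2.760,-2.470,-0.591
21,-0.326,0.615,0.790,-0.257,-0.008,-0.056,-0.034,0.340,0.714,2.802,-2.469,-0.596
22,-0.331,0.615,0.789,-0.247,-0.008,-0.054,-0.032,0.342,0.714,2.836,-2.469,-0.599
23,-0.336,0.614,0.788,-0.237,-0.008,-0.052,-0.031,0.344,0.713,2.863,-2.469,-0.601
24,-0.341,0.614,0.787,-0.225,-0.008,-0.050,-0.030,0.345,0.712,2.884,-2.471,-0.601
25,-0.345,0.614,0.786,-0.213,-0.008,-0.048,-0.028,0.347,0.712,2.900,-2.472,-0.601
26,-0.349,0.614,0.785,-0.200,-0.008,-0.046,-0.027,0.349,0.711,2.913,-2.475,-0.600
27,-0.353,0.614,0.784,-0.188,-0.008,-0.044,-0.026,0.350,0.710,2.922,-2.477,-0.599
28,-0.357,0.614,0.783,-0.176,-0.008,-0.043,-0.025,0.352,0.710,2.929,-2.479,-0.597
29,-0.360,0.613,0.782,-0.164,-0.008,-0.041,-0.024,0.353,0.709,2.934,-2.482,-0.595
30,-0.363,0.613,0.781,-0.153,-0.008,-0.040,-0.023,0.354,0.709,2.938,-2.484,-0.593
31,-0.366,0.613,0.780,-0.142,-0.008,-0.039,-0.022,0.356,0.708,2.940,-2.487,-0.591
32,-0.369,0.613,0.780,-0.132,-0.008,-0.037,-0.022,0.357,0.708,2.942,-2.489,-0.588
33,-0.372,0.613,0.779,-0.123,-0.008,-0.036,-0.021,0.358,0.707,2.942,-2.491,-0.586
34,-0.374,0.613,0.778,-0.113,-0.008,-0.035,-0.020,0.358,0.707,2.942,-2.494,-0.583
35,-0.376,0.612,0.778,-0.105,-0.008,-0.034,-0.020,0.359,0.707,2.942,-2.496,-0.581
36,-0.378,0.612,0.777,-0.097,-0.008,-0.034,-0.019,0.360,0.707,2.941,-2.498,-0.578
37,-0.380,0.612,0.776,-0.090,-0.008,-0.033,-0.018,0.361,0.706,2.940,-2.500,-0.576
38,-0.382,0.612,0.776,-0.083,-0.008,-0.032,-0.018,0.361,0.706,2.939,-2.501,-0.574
39,-0.383,0.612,0.775,-0.076,-0.008,-0.031,-0.018,0.362,0.706,2.938,-2.503,-0.572
40,-0.385,0.612,0.774,-0.070,-0.008,-0.031,-0.017,0.362,0.706,2.937,-2.505,-0.570
41,-0.386,0.611,0.774,-0.065,-0.008,-0.030,-0.017,0.363,0.705,2.936,-2.506,-0.568
42,-0.387,0.611,0.773,-0.060,-0.008,-0.029,-0.017,0.363,0.705,2.934,-2.507,-0.566
43,-0.388,0.611,0.773,-0.055,-0.007,-0.029,-0.016,0.364,0.705,2.933,-2.509,-0.564
44,-0.390,0.611,0.772,-0.051,-0.007,-0.028,-0.016,0.364,0.705,2.932,-2.510,-0.562
45,-0.390,0.611,0.771,-0.047,-0.007,-0.028,-0.016,0.364,0.705,2.931,-2.511,-0.560
46,-0.391,0.611,0.771,-0.043,-0.007,-0.027,-0.016,0.365,0.705,2.930,-2.512,-0.559
47,-0.392,0.611,0.770,-0.040,-0.007,-0.027,-0.015,0.365,0.705,2.929,-2.513,-0.557
48,-0.393,0.610,0.770,-0.037,-0.007,-0.026,-0.015,0.365,0.705,2.928,-2.514,-0.556
49,-0.394,0.610,0.769,-0.034,-0.007,-0.026,-0.015,0.366,0.705,2.927,-2.515,-0.554
50,-0.394,0.610,0.769,-0.032,-0.007,-0.025,-0.015,0.366,0.705,2.927,-2.515,-0.553
51,-0.395,0.610,0.768,-0.029,-0.007,-0.025,-0.015,0.366,0.705,2.926,-2.516,-0.552
52,-0.396,0.610,0.768,-0.027,-0.006,-0.025,-0.015,0.366,0.705,2.926,-2.517,-0.551
53,-0.396,0.610,0.767,-0.025,-0.006,-0.024,-0.015,0.366,0.705,2.926,-2.517,-0.549
54,-0.397,0.610,0.767,-0.024,-0.006,-0.024,-0.015,0.366,0.705,2.926,-2.518,-0.548
55,-0.397,0.610,0.766,-0.022,-0.006,-0.024,-0.015,0.367,0.705,2.926,-2.518,-0.547
56,-0.397,0.609,0.766,-0.021,-0.006,-0.023,-0.014,0.367,0.705,2.926,-2.519,-0.546
57,-0.398,0.609,0.765,-0.019,-0.006,-0.023,-0.014,0.367,0.705,2.926,-2.519,-0.545
58,-0.398,0.609,0.765,-0.018,-0.006,-0.023,-0.014,0.367,0.705,2.926,-2.520,-0.544
59,-0.399,0.609,0.765,-0.017,-0.006,-0.023,-0.014,0.367,0.705,2.927,-2.520,-0.543
60,-0.399,0.609,0.764,-0.016,-0.006,-0.022,-0.014,0.367,0.705,2.927,-2.520,-0.543
61,-0.399,0.609,0.764,-0.015,-0.006,-0.022,-0.014,0.367,0.705,2.927,-2.521,-0.542
62,-0.399,0.609,0.763,-0.015,-0.005,-0.022,-0.014,0.367,0.705,2.928,-2.521,-0.541
63,-0.400,0.609,0.763,-0.014,-0.005,-0.022,-0.014,0.367,0.705,2.928,-2.521,-0.540
64,-0.400,0.609,0.762,-0.013,-0.005,-0.021,-0.014,0.367,0.705,,,
# max |tau| (N·m): 27.724
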